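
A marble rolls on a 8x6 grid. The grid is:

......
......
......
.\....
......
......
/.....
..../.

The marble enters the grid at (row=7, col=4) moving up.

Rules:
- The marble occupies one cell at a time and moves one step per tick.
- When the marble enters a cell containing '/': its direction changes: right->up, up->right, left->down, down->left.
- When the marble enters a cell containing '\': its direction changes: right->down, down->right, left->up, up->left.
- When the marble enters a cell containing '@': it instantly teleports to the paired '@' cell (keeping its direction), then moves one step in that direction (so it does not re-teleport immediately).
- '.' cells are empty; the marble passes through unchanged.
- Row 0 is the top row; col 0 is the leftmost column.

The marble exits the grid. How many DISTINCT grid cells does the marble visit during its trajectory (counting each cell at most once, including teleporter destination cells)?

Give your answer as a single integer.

Answer: 2

Derivation:
Step 1: enter (7,4), '/' deflects up->right, move right to (7,5)
Step 2: enter (7,5), '.' pass, move right to (7,6)
Step 3: at (7,6) — EXIT via right edge, pos 7
Distinct cells visited: 2 (path length 2)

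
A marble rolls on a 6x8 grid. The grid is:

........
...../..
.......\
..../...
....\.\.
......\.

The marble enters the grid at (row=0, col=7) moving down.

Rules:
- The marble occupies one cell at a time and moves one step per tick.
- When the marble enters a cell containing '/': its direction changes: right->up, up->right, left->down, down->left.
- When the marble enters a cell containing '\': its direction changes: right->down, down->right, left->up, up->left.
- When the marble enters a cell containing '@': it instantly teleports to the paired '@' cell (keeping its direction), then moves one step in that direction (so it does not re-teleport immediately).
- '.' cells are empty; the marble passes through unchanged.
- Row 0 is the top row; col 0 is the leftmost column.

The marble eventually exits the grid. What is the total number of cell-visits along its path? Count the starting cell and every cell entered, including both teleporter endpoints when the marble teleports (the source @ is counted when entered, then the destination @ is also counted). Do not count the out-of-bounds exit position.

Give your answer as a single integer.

Answer: 3

Derivation:
Step 1: enter (0,7), '.' pass, move down to (1,7)
Step 2: enter (1,7), '.' pass, move down to (2,7)
Step 3: enter (2,7), '\' deflects down->right, move right to (2,8)
Step 4: at (2,8) — EXIT via right edge, pos 2
Path length (cell visits): 3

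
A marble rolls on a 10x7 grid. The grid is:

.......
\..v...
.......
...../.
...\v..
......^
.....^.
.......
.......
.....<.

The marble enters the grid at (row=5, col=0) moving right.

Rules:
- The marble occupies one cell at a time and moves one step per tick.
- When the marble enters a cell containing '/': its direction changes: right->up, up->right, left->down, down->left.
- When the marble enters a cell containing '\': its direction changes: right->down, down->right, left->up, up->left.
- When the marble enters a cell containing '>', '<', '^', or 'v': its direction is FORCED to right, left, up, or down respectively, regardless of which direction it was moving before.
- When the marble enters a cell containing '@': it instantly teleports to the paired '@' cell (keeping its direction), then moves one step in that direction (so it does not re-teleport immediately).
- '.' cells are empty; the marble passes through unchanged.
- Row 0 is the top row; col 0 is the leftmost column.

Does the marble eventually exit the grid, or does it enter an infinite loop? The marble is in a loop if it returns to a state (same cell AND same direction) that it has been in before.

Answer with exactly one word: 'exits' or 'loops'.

Answer: exits

Derivation:
Step 1: enter (5,0), '.' pass, move right to (5,1)
Step 2: enter (5,1), '.' pass, move right to (5,2)
Step 3: enter (5,2), '.' pass, move right to (5,3)
Step 4: enter (5,3), '.' pass, move right to (5,4)
Step 5: enter (5,4), '.' pass, move right to (5,5)
Step 6: enter (5,5), '.' pass, move right to (5,6)
Step 7: enter (5,6), '^' forces right->up, move up to (4,6)
Step 8: enter (4,6), '.' pass, move up to (3,6)
Step 9: enter (3,6), '.' pass, move up to (2,6)
Step 10: enter (2,6), '.' pass, move up to (1,6)
Step 11: enter (1,6), '.' pass, move up to (0,6)
Step 12: enter (0,6), '.' pass, move up to (-1,6)
Step 13: at (-1,6) — EXIT via top edge, pos 6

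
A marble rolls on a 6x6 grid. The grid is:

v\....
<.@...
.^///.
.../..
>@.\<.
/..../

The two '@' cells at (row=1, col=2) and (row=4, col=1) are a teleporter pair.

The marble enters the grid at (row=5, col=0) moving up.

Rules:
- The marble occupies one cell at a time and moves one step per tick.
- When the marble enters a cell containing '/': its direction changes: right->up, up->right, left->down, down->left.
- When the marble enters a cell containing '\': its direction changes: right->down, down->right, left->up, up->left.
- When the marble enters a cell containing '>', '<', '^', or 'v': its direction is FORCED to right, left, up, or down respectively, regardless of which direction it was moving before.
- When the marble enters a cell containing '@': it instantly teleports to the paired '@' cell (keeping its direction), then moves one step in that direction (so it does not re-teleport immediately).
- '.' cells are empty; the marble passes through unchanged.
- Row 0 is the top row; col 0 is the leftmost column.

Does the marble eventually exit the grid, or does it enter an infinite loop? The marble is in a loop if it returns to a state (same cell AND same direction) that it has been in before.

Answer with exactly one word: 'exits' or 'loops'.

Answer: exits

Derivation:
Step 1: enter (5,0), '/' deflects up->right, move right to (5,1)
Step 2: enter (5,1), '.' pass, move right to (5,2)
Step 3: enter (5,2), '.' pass, move right to (5,3)
Step 4: enter (5,3), '.' pass, move right to (5,4)
Step 5: enter (5,4), '.' pass, move right to (5,5)
Step 6: enter (5,5), '/' deflects right->up, move up to (4,5)
Step 7: enter (4,5), '.' pass, move up to (3,5)
Step 8: enter (3,5), '.' pass, move up to (2,5)
Step 9: enter (2,5), '.' pass, move up to (1,5)
Step 10: enter (1,5), '.' pass, move up to (0,5)
Step 11: enter (0,5), '.' pass, move up to (-1,5)
Step 12: at (-1,5) — EXIT via top edge, pos 5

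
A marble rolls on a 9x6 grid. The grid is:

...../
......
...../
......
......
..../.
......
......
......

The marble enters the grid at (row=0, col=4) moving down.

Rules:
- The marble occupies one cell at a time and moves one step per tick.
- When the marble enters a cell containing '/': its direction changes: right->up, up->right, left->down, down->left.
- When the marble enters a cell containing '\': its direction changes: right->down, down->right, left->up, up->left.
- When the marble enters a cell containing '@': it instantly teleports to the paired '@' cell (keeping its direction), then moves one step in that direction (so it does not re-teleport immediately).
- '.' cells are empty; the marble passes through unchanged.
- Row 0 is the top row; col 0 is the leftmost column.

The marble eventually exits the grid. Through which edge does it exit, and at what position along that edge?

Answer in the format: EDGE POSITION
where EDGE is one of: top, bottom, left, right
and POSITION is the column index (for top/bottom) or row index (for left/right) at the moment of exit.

Step 1: enter (0,4), '.' pass, move down to (1,4)
Step 2: enter (1,4), '.' pass, move down to (2,4)
Step 3: enter (2,4), '.' pass, move down to (3,4)
Step 4: enter (3,4), '.' pass, move down to (4,4)
Step 5: enter (4,4), '.' pass, move down to (5,4)
Step 6: enter (5,4), '/' deflects down->left, move left to (5,3)
Step 7: enter (5,3), '.' pass, move left to (5,2)
Step 8: enter (5,2), '.' pass, move left to (5,1)
Step 9: enter (5,1), '.' pass, move left to (5,0)
Step 10: enter (5,0), '.' pass, move left to (5,-1)
Step 11: at (5,-1) — EXIT via left edge, pos 5

Answer: left 5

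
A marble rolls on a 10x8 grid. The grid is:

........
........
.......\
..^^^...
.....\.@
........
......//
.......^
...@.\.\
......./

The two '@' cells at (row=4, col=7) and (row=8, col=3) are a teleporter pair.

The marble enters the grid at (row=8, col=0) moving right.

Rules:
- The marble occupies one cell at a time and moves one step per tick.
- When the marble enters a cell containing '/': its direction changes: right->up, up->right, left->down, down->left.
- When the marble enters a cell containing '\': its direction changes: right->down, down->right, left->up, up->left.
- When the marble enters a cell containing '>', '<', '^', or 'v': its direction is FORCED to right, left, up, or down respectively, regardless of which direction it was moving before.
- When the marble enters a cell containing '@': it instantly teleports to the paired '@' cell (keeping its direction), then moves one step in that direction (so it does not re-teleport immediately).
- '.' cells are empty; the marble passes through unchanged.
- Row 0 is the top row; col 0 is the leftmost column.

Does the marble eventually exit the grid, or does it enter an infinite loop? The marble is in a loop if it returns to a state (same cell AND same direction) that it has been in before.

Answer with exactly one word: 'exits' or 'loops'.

Answer: exits

Derivation:
Step 1: enter (8,0), '.' pass, move right to (8,1)
Step 2: enter (8,1), '.' pass, move right to (8,2)
Step 3: enter (8,2), '.' pass, move right to (8,3)
Step 4: enter (8,3), '@' teleport (8,3)->(4,7), also enter (4,7), move right to (4,8)
Step 5: at (4,8) — EXIT via right edge, pos 4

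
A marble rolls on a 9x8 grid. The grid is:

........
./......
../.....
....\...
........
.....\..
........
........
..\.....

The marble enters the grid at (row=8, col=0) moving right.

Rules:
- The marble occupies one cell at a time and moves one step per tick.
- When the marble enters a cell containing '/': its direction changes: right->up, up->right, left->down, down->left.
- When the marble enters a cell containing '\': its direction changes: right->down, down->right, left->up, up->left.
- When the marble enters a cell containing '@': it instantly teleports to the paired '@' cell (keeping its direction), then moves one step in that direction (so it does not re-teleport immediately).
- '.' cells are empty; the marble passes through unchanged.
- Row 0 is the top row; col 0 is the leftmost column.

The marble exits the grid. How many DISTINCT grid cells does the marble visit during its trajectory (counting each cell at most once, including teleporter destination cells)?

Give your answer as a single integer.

Answer: 3

Derivation:
Step 1: enter (8,0), '.' pass, move right to (8,1)
Step 2: enter (8,1), '.' pass, move right to (8,2)
Step 3: enter (8,2), '\' deflects right->down, move down to (9,2)
Step 4: at (9,2) — EXIT via bottom edge, pos 2
Distinct cells visited: 3 (path length 3)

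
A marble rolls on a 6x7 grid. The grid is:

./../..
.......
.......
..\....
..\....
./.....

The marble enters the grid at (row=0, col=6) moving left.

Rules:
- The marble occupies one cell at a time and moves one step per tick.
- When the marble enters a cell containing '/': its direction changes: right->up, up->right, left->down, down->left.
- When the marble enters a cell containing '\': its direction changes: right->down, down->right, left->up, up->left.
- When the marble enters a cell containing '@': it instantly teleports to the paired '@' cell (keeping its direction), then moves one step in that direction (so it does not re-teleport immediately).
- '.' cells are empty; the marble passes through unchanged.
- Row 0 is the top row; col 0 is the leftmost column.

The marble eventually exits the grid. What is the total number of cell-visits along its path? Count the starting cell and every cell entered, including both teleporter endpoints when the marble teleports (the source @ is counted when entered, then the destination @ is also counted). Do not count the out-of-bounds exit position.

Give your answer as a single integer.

Answer: 8

Derivation:
Step 1: enter (0,6), '.' pass, move left to (0,5)
Step 2: enter (0,5), '.' pass, move left to (0,4)
Step 3: enter (0,4), '/' deflects left->down, move down to (1,4)
Step 4: enter (1,4), '.' pass, move down to (2,4)
Step 5: enter (2,4), '.' pass, move down to (3,4)
Step 6: enter (3,4), '.' pass, move down to (4,4)
Step 7: enter (4,4), '.' pass, move down to (5,4)
Step 8: enter (5,4), '.' pass, move down to (6,4)
Step 9: at (6,4) — EXIT via bottom edge, pos 4
Path length (cell visits): 8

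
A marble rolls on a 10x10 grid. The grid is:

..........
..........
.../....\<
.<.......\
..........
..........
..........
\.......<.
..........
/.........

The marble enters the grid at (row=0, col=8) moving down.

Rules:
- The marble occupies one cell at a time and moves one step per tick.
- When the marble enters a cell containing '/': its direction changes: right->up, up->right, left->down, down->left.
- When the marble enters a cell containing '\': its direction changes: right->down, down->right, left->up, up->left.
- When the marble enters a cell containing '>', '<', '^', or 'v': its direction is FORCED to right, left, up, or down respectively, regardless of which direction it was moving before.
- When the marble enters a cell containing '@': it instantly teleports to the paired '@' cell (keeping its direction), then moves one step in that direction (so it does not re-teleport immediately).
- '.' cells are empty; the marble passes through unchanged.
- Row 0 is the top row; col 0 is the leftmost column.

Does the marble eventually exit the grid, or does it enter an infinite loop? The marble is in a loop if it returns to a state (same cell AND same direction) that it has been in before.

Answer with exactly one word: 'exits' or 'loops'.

Step 1: enter (0,8), '.' pass, move down to (1,8)
Step 2: enter (1,8), '.' pass, move down to (2,8)
Step 3: enter (2,8), '\' deflects down->right, move right to (2,9)
Step 4: enter (2,9), '<' forces right->left, move left to (2,8)
Step 5: enter (2,8), '\' deflects left->up, move up to (1,8)
Step 6: enter (1,8), '.' pass, move up to (0,8)
Step 7: enter (0,8), '.' pass, move up to (-1,8)
Step 8: at (-1,8) — EXIT via top edge, pos 8

Answer: exits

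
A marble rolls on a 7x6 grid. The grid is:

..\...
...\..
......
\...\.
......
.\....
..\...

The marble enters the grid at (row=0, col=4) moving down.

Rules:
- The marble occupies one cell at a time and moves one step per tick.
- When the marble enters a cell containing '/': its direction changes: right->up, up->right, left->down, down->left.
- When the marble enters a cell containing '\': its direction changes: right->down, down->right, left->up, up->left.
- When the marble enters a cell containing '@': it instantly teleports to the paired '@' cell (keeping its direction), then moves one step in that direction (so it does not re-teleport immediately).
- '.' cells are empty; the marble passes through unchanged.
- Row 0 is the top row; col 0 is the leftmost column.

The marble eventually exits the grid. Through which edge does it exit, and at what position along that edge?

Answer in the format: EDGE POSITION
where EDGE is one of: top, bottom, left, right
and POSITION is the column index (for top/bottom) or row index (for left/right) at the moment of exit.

Answer: right 3

Derivation:
Step 1: enter (0,4), '.' pass, move down to (1,4)
Step 2: enter (1,4), '.' pass, move down to (2,4)
Step 3: enter (2,4), '.' pass, move down to (3,4)
Step 4: enter (3,4), '\' deflects down->right, move right to (3,5)
Step 5: enter (3,5), '.' pass, move right to (3,6)
Step 6: at (3,6) — EXIT via right edge, pos 3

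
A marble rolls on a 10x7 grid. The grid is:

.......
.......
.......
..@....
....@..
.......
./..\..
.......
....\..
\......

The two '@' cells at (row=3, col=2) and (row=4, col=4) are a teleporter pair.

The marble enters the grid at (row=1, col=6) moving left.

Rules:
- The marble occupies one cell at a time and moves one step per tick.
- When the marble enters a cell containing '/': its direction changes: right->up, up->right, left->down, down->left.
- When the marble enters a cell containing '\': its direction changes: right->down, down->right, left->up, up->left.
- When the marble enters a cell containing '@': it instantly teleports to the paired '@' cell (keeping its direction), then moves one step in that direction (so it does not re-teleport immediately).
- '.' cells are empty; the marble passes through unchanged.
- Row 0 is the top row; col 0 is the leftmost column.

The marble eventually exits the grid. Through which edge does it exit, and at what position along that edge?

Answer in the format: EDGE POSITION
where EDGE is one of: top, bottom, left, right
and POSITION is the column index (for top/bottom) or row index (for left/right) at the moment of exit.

Step 1: enter (1,6), '.' pass, move left to (1,5)
Step 2: enter (1,5), '.' pass, move left to (1,4)
Step 3: enter (1,4), '.' pass, move left to (1,3)
Step 4: enter (1,3), '.' pass, move left to (1,2)
Step 5: enter (1,2), '.' pass, move left to (1,1)
Step 6: enter (1,1), '.' pass, move left to (1,0)
Step 7: enter (1,0), '.' pass, move left to (1,-1)
Step 8: at (1,-1) — EXIT via left edge, pos 1

Answer: left 1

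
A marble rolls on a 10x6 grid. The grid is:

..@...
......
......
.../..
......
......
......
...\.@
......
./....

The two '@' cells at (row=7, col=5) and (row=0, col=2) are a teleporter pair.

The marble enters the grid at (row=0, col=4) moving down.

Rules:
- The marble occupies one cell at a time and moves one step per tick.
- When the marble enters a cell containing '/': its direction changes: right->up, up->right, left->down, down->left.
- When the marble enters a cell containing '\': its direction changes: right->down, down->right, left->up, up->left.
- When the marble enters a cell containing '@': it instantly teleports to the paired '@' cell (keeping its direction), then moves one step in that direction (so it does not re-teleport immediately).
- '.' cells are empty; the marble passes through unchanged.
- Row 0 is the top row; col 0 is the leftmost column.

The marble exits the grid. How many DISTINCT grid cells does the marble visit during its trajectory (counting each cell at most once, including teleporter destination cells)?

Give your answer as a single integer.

Step 1: enter (0,4), '.' pass, move down to (1,4)
Step 2: enter (1,4), '.' pass, move down to (2,4)
Step 3: enter (2,4), '.' pass, move down to (3,4)
Step 4: enter (3,4), '.' pass, move down to (4,4)
Step 5: enter (4,4), '.' pass, move down to (5,4)
Step 6: enter (5,4), '.' pass, move down to (6,4)
Step 7: enter (6,4), '.' pass, move down to (7,4)
Step 8: enter (7,4), '.' pass, move down to (8,4)
Step 9: enter (8,4), '.' pass, move down to (9,4)
Step 10: enter (9,4), '.' pass, move down to (10,4)
Step 11: at (10,4) — EXIT via bottom edge, pos 4
Distinct cells visited: 10 (path length 10)

Answer: 10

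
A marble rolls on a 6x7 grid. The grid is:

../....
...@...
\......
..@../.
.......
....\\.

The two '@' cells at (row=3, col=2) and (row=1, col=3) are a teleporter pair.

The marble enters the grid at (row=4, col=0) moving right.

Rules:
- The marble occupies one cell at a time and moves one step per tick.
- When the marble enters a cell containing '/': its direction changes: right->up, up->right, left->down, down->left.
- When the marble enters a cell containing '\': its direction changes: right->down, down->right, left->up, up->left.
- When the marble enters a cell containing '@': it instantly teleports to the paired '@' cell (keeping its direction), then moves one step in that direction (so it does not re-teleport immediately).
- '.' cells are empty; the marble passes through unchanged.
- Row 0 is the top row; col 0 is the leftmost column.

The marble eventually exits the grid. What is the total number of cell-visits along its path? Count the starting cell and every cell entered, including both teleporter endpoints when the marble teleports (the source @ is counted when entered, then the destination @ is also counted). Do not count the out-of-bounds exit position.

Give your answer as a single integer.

Answer: 7

Derivation:
Step 1: enter (4,0), '.' pass, move right to (4,1)
Step 2: enter (4,1), '.' pass, move right to (4,2)
Step 3: enter (4,2), '.' pass, move right to (4,3)
Step 4: enter (4,3), '.' pass, move right to (4,4)
Step 5: enter (4,4), '.' pass, move right to (4,5)
Step 6: enter (4,5), '.' pass, move right to (4,6)
Step 7: enter (4,6), '.' pass, move right to (4,7)
Step 8: at (4,7) — EXIT via right edge, pos 4
Path length (cell visits): 7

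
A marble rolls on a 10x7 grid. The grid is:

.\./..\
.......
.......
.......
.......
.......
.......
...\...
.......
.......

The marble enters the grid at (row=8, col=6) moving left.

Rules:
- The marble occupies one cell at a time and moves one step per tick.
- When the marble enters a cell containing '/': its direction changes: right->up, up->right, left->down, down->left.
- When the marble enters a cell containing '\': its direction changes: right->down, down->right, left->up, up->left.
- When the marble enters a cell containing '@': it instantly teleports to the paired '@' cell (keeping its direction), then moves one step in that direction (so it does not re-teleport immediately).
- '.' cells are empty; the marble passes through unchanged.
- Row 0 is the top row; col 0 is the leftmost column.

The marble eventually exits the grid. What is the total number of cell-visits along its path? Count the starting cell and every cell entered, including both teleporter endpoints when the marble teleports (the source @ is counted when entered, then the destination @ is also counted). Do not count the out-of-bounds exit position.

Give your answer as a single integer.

Step 1: enter (8,6), '.' pass, move left to (8,5)
Step 2: enter (8,5), '.' pass, move left to (8,4)
Step 3: enter (8,4), '.' pass, move left to (8,3)
Step 4: enter (8,3), '.' pass, move left to (8,2)
Step 5: enter (8,2), '.' pass, move left to (8,1)
Step 6: enter (8,1), '.' pass, move left to (8,0)
Step 7: enter (8,0), '.' pass, move left to (8,-1)
Step 8: at (8,-1) — EXIT via left edge, pos 8
Path length (cell visits): 7

Answer: 7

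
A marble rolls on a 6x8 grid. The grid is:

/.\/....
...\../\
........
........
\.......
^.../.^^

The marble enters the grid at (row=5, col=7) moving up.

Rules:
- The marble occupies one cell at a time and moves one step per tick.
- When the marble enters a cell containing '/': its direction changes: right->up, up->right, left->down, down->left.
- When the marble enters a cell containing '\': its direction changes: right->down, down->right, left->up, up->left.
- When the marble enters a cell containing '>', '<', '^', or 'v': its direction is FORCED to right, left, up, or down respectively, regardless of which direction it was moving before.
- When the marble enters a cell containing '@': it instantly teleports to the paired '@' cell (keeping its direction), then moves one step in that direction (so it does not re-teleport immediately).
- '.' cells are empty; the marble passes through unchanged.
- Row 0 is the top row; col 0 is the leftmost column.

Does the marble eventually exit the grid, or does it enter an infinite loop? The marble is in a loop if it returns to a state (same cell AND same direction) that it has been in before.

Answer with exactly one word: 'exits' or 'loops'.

Answer: loops

Derivation:
Step 1: enter (5,7), '^' forces up->up, move up to (4,7)
Step 2: enter (4,7), '.' pass, move up to (3,7)
Step 3: enter (3,7), '.' pass, move up to (2,7)
Step 4: enter (2,7), '.' pass, move up to (1,7)
Step 5: enter (1,7), '\' deflects up->left, move left to (1,6)
Step 6: enter (1,6), '/' deflects left->down, move down to (2,6)
Step 7: enter (2,6), '.' pass, move down to (3,6)
Step 8: enter (3,6), '.' pass, move down to (4,6)
Step 9: enter (4,6), '.' pass, move down to (5,6)
Step 10: enter (5,6), '^' forces down->up, move up to (4,6)
Step 11: enter (4,6), '.' pass, move up to (3,6)
Step 12: enter (3,6), '.' pass, move up to (2,6)
Step 13: enter (2,6), '.' pass, move up to (1,6)
Step 14: enter (1,6), '/' deflects up->right, move right to (1,7)
Step 15: enter (1,7), '\' deflects right->down, move down to (2,7)
Step 16: enter (2,7), '.' pass, move down to (3,7)
Step 17: enter (3,7), '.' pass, move down to (4,7)
Step 18: enter (4,7), '.' pass, move down to (5,7)
Step 19: enter (5,7), '^' forces down->up, move up to (4,7)
Step 20: at (4,7) dir=up — LOOP DETECTED (seen before)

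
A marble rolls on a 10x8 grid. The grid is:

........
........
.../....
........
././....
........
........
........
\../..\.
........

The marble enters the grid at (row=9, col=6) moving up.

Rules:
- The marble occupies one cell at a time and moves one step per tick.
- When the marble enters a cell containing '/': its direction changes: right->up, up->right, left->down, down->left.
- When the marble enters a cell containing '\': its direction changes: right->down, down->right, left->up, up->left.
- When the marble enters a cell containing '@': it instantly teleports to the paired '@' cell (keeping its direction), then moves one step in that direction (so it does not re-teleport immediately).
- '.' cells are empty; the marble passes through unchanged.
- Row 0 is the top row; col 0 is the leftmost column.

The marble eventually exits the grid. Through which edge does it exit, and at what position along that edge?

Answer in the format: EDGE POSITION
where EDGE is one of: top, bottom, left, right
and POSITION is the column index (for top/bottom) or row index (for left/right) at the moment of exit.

Answer: bottom 3

Derivation:
Step 1: enter (9,6), '.' pass, move up to (8,6)
Step 2: enter (8,6), '\' deflects up->left, move left to (8,5)
Step 3: enter (8,5), '.' pass, move left to (8,4)
Step 4: enter (8,4), '.' pass, move left to (8,3)
Step 5: enter (8,3), '/' deflects left->down, move down to (9,3)
Step 6: enter (9,3), '.' pass, move down to (10,3)
Step 7: at (10,3) — EXIT via bottom edge, pos 3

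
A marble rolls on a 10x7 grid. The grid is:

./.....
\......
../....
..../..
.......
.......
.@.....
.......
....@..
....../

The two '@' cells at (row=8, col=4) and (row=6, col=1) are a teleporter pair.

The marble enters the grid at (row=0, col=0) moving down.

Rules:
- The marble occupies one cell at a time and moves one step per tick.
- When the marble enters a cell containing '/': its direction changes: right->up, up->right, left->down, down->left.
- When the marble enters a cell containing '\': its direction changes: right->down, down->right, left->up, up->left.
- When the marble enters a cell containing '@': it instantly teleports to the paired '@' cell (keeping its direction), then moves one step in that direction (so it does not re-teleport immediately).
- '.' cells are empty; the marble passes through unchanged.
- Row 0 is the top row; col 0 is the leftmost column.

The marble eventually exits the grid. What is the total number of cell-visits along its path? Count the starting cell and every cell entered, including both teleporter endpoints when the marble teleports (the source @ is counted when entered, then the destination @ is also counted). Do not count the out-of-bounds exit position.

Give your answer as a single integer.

Answer: 8

Derivation:
Step 1: enter (0,0), '.' pass, move down to (1,0)
Step 2: enter (1,0), '\' deflects down->right, move right to (1,1)
Step 3: enter (1,1), '.' pass, move right to (1,2)
Step 4: enter (1,2), '.' pass, move right to (1,3)
Step 5: enter (1,3), '.' pass, move right to (1,4)
Step 6: enter (1,4), '.' pass, move right to (1,5)
Step 7: enter (1,5), '.' pass, move right to (1,6)
Step 8: enter (1,6), '.' pass, move right to (1,7)
Step 9: at (1,7) — EXIT via right edge, pos 1
Path length (cell visits): 8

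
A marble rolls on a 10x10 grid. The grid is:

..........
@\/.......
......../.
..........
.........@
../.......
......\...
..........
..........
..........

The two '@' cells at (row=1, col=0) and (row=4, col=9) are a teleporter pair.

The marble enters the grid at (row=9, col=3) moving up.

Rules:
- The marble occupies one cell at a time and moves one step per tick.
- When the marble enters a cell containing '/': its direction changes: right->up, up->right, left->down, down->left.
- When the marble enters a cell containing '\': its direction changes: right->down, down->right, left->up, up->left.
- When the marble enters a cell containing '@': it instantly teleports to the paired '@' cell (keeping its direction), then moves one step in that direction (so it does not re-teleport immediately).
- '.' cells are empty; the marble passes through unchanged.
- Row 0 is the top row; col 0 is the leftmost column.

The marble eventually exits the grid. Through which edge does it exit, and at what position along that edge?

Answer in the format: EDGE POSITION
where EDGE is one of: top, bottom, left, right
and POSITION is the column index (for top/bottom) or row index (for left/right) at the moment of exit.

Step 1: enter (9,3), '.' pass, move up to (8,3)
Step 2: enter (8,3), '.' pass, move up to (7,3)
Step 3: enter (7,3), '.' pass, move up to (6,3)
Step 4: enter (6,3), '.' pass, move up to (5,3)
Step 5: enter (5,3), '.' pass, move up to (4,3)
Step 6: enter (4,3), '.' pass, move up to (3,3)
Step 7: enter (3,3), '.' pass, move up to (2,3)
Step 8: enter (2,3), '.' pass, move up to (1,3)
Step 9: enter (1,3), '.' pass, move up to (0,3)
Step 10: enter (0,3), '.' pass, move up to (-1,3)
Step 11: at (-1,3) — EXIT via top edge, pos 3

Answer: top 3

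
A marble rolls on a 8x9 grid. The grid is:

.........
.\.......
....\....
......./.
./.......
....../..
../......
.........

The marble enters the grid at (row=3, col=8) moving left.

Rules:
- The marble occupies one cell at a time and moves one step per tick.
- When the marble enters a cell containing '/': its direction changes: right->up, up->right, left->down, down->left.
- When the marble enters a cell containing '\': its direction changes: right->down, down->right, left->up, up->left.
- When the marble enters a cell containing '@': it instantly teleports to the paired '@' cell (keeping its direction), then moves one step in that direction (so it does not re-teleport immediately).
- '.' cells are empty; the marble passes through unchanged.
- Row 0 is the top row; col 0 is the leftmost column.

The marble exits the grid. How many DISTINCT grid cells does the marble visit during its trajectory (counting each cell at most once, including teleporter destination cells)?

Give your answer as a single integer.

Step 1: enter (3,8), '.' pass, move left to (3,7)
Step 2: enter (3,7), '/' deflects left->down, move down to (4,7)
Step 3: enter (4,7), '.' pass, move down to (5,7)
Step 4: enter (5,7), '.' pass, move down to (6,7)
Step 5: enter (6,7), '.' pass, move down to (7,7)
Step 6: enter (7,7), '.' pass, move down to (8,7)
Step 7: at (8,7) — EXIT via bottom edge, pos 7
Distinct cells visited: 6 (path length 6)

Answer: 6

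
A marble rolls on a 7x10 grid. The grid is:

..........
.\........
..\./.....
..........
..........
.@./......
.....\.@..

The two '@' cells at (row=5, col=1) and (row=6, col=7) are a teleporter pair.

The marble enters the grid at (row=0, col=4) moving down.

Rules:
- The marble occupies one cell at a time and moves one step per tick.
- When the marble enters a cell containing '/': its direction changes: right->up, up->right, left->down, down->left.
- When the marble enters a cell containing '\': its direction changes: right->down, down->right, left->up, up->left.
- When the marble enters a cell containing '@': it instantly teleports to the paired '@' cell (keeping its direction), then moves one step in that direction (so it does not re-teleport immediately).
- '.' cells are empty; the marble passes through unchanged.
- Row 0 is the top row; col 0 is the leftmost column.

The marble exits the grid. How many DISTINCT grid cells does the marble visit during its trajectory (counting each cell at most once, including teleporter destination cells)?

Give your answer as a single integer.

Answer: 7

Derivation:
Step 1: enter (0,4), '.' pass, move down to (1,4)
Step 2: enter (1,4), '.' pass, move down to (2,4)
Step 3: enter (2,4), '/' deflects down->left, move left to (2,3)
Step 4: enter (2,3), '.' pass, move left to (2,2)
Step 5: enter (2,2), '\' deflects left->up, move up to (1,2)
Step 6: enter (1,2), '.' pass, move up to (0,2)
Step 7: enter (0,2), '.' pass, move up to (-1,2)
Step 8: at (-1,2) — EXIT via top edge, pos 2
Distinct cells visited: 7 (path length 7)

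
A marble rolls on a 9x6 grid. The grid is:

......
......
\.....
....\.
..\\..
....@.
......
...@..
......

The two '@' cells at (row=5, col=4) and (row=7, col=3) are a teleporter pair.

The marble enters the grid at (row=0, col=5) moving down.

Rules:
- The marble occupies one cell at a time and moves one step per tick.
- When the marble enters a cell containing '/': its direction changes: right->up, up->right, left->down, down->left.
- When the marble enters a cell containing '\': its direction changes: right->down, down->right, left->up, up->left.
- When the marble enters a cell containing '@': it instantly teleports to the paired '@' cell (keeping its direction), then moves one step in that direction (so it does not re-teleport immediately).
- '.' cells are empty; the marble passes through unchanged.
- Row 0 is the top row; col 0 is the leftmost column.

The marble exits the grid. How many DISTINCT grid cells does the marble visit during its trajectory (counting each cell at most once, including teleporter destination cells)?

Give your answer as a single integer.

Answer: 9

Derivation:
Step 1: enter (0,5), '.' pass, move down to (1,5)
Step 2: enter (1,5), '.' pass, move down to (2,5)
Step 3: enter (2,5), '.' pass, move down to (3,5)
Step 4: enter (3,5), '.' pass, move down to (4,5)
Step 5: enter (4,5), '.' pass, move down to (5,5)
Step 6: enter (5,5), '.' pass, move down to (6,5)
Step 7: enter (6,5), '.' pass, move down to (7,5)
Step 8: enter (7,5), '.' pass, move down to (8,5)
Step 9: enter (8,5), '.' pass, move down to (9,5)
Step 10: at (9,5) — EXIT via bottom edge, pos 5
Distinct cells visited: 9 (path length 9)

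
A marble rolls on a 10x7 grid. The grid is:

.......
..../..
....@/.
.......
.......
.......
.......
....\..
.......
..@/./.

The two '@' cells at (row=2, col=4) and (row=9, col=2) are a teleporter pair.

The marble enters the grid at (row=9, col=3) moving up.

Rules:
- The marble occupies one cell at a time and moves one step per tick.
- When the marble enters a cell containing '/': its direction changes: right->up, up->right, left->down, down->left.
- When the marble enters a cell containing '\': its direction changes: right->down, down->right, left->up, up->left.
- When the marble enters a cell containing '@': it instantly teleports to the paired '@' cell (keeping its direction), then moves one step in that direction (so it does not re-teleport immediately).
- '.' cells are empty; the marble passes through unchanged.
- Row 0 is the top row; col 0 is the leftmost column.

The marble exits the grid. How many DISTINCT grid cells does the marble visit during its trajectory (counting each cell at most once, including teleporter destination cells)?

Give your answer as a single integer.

Answer: 11

Derivation:
Step 1: enter (9,3), '/' deflects up->right, move right to (9,4)
Step 2: enter (9,4), '.' pass, move right to (9,5)
Step 3: enter (9,5), '/' deflects right->up, move up to (8,5)
Step 4: enter (8,5), '.' pass, move up to (7,5)
Step 5: enter (7,5), '.' pass, move up to (6,5)
Step 6: enter (6,5), '.' pass, move up to (5,5)
Step 7: enter (5,5), '.' pass, move up to (4,5)
Step 8: enter (4,5), '.' pass, move up to (3,5)
Step 9: enter (3,5), '.' pass, move up to (2,5)
Step 10: enter (2,5), '/' deflects up->right, move right to (2,6)
Step 11: enter (2,6), '.' pass, move right to (2,7)
Step 12: at (2,7) — EXIT via right edge, pos 2
Distinct cells visited: 11 (path length 11)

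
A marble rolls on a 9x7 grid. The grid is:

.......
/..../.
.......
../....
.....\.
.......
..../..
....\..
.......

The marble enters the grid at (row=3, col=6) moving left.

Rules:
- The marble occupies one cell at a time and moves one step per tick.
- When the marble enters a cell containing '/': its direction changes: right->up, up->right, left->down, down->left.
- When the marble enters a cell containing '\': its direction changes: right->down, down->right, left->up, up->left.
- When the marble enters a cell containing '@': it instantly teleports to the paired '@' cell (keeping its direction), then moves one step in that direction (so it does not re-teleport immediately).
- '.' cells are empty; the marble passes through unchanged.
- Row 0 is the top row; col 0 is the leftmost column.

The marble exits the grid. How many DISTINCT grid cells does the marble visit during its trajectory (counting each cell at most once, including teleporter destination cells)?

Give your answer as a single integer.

Answer: 10

Derivation:
Step 1: enter (3,6), '.' pass, move left to (3,5)
Step 2: enter (3,5), '.' pass, move left to (3,4)
Step 3: enter (3,4), '.' pass, move left to (3,3)
Step 4: enter (3,3), '.' pass, move left to (3,2)
Step 5: enter (3,2), '/' deflects left->down, move down to (4,2)
Step 6: enter (4,2), '.' pass, move down to (5,2)
Step 7: enter (5,2), '.' pass, move down to (6,2)
Step 8: enter (6,2), '.' pass, move down to (7,2)
Step 9: enter (7,2), '.' pass, move down to (8,2)
Step 10: enter (8,2), '.' pass, move down to (9,2)
Step 11: at (9,2) — EXIT via bottom edge, pos 2
Distinct cells visited: 10 (path length 10)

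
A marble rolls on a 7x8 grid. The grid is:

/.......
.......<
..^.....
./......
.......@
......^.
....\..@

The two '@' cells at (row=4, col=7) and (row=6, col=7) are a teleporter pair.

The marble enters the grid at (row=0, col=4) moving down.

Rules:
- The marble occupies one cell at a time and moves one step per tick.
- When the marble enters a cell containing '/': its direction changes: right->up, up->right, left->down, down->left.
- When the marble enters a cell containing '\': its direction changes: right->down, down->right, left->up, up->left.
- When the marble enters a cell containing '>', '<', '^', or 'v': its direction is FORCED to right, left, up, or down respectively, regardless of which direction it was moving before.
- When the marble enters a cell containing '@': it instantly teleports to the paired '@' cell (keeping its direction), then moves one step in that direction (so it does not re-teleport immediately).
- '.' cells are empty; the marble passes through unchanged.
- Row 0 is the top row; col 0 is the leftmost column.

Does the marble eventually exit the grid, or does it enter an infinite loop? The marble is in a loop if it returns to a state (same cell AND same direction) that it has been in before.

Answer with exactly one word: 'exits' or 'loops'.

Step 1: enter (0,4), '.' pass, move down to (1,4)
Step 2: enter (1,4), '.' pass, move down to (2,4)
Step 3: enter (2,4), '.' pass, move down to (3,4)
Step 4: enter (3,4), '.' pass, move down to (4,4)
Step 5: enter (4,4), '.' pass, move down to (5,4)
Step 6: enter (5,4), '.' pass, move down to (6,4)
Step 7: enter (6,4), '\' deflects down->right, move right to (6,5)
Step 8: enter (6,5), '.' pass, move right to (6,6)
Step 9: enter (6,6), '.' pass, move right to (6,7)
Step 10: enter (6,7), '@' teleport (6,7)->(4,7), also enter (4,7), move right to (4,8)
Step 11: at (4,8) — EXIT via right edge, pos 4

Answer: exits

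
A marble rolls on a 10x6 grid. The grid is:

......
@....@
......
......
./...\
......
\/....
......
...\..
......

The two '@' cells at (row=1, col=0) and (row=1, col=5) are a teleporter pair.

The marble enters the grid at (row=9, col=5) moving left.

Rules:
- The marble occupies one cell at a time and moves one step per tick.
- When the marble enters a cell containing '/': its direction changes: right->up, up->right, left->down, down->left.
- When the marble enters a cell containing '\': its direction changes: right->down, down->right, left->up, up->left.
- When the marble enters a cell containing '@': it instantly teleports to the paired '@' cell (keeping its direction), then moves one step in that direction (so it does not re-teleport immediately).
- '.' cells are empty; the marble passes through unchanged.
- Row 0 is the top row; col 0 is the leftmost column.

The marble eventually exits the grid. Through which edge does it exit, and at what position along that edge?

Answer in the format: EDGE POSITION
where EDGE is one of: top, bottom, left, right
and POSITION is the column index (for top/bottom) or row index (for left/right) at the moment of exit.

Step 1: enter (9,5), '.' pass, move left to (9,4)
Step 2: enter (9,4), '.' pass, move left to (9,3)
Step 3: enter (9,3), '.' pass, move left to (9,2)
Step 4: enter (9,2), '.' pass, move left to (9,1)
Step 5: enter (9,1), '.' pass, move left to (9,0)
Step 6: enter (9,0), '.' pass, move left to (9,-1)
Step 7: at (9,-1) — EXIT via left edge, pos 9

Answer: left 9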